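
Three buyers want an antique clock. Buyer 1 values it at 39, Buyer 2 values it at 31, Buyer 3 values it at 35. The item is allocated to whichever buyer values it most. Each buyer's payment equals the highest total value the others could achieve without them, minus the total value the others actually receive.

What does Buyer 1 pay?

35

Buyer 1 has the highest value and receives the item.
Without Buyer 1, the item would go to the next-highest value, 35, so the others could achieve 35.
With Buyer 1 present and winning, the others receive nothing, so their total is 0.
Payment = 35 - 0 = 35.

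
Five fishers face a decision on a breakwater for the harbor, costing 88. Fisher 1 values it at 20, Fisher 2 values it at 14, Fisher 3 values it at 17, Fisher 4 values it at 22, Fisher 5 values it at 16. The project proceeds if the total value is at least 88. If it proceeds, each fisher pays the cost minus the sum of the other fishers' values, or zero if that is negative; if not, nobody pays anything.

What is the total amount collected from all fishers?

84

Total value 89 ≥ cost 88, so it is built.
Fisher 1: others sum to 69; max(0, 88 - 69) = 19.
Fisher 2: others sum to 75; max(0, 88 - 75) = 13.
Fisher 3: others sum to 72; max(0, 88 - 72) = 16.
Fisher 4: others sum to 67; max(0, 88 - 67) = 21.
Fisher 5: others sum to 73; max(0, 88 - 73) = 15.
Total collected = 19 + 13 + 16 + 21 + 15 = 84.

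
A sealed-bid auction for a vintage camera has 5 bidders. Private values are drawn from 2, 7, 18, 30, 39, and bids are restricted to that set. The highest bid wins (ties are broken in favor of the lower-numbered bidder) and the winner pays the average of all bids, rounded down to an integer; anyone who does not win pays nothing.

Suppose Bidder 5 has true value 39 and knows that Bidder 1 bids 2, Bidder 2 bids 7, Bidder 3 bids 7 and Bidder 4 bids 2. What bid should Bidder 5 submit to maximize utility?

Bid 2: loses, pays 0, utility 0.
Bid 7: loses, pays 0, utility 0.
Bid 18: wins, pays 7, utility 39 - 7 = 32.
Bid 30: wins, pays 9, utility 39 - 9 = 30.
Bid 39: wins, pays 11, utility 39 - 11 = 28.
The best choice is 18 with utility 32.

18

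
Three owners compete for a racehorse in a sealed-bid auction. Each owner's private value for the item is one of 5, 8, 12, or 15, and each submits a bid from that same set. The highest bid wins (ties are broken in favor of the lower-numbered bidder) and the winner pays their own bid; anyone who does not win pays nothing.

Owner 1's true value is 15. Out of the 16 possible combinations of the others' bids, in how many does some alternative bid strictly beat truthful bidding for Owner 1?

9

Others bid (5, 5): truth gives 0; bid 5 gives 10 > 0. Violating.
Others bid (5, 8): truth gives 0; bid 8 gives 7 > 0. Violating.
Others bid (5, 12): truth gives 0; bid 12 gives 3 > 0. Violating.
Others bid (8, 5): truth gives 0; bid 8 gives 7 > 0. Violating.
Others bid (5, 15): truth gives 0; no alternative beats it.
Others bid (8, 15): truth gives 0; no alternative beats it.
(Checking all 16 profiles: 9 have a profitable deviation, 7 do not.)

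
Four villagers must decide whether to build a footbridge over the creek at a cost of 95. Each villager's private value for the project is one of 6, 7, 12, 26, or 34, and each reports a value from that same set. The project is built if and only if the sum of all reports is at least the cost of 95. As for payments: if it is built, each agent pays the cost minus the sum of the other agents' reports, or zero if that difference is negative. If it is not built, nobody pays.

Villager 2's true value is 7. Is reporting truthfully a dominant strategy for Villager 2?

Check each profile of the others' reports and compare truth against every alternative report.
Others report (34, 34, 34): truth gives 7, best alternative gives 7.
Others report (26, 34, 34): truth gives 6, best alternative gives 6.
Others report (34, 26, 34): truth gives 6, best alternative gives 6.
Others report (34, 34, 26): truth gives 6, best alternative gives 6.
Others report (6, 6, 6): truth gives 0, best alternative gives 0.
Others report (6, 6, 7): truth gives 0, best alternative gives 0.
(Remaining 119 profiles checked similarly; truth is weakly best in each.)
In every case the truthful report is at least as good as any alternative, so it is a dominant strategy.

Yes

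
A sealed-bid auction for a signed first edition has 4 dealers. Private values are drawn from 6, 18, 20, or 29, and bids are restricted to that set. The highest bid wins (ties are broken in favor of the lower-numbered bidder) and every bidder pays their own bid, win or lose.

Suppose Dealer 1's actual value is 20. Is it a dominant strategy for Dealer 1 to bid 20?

No

Consider the case where Dealer 2 bids 6, Dealer 3 bids 6 and Dealer 4 bids 6.
Truthful bid 20: wins, pays 20, utility 20 - 20 = 0.
Bid 6 instead: wins, pays 6, utility 20 - 6 = 14.
Since 14 > 0, bidding 6 is strictly better here, so truthful bidding is not dominant.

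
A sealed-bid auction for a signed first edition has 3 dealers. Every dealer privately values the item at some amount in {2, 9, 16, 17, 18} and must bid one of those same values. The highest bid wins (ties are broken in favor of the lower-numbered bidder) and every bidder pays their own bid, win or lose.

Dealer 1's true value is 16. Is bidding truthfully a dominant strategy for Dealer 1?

No

Consider the case where Dealer 2 bids 2 and Dealer 3 bids 2.
Truthful bid 16: wins, pays 16, utility 16 - 16 = 0.
Bid 2 instead: wins, pays 2, utility 16 - 2 = 14.
Since 14 > 0, bidding 2 is strictly better here, so truthful bidding is not dominant.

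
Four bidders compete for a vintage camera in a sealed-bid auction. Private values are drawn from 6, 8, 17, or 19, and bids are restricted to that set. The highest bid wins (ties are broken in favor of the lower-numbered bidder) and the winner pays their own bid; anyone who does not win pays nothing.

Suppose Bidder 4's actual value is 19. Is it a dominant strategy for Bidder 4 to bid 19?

No

Consider the case where Bidder 1 bids 6, Bidder 2 bids 6 and Bidder 3 bids 6.
Truthful bid 19: wins, pays 19, utility 19 - 19 = 0.
Bid 8 instead: wins, pays 8, utility 19 - 8 = 11.
Since 11 > 0, bidding 8 is strictly better here, so truthful bidding is not dominant.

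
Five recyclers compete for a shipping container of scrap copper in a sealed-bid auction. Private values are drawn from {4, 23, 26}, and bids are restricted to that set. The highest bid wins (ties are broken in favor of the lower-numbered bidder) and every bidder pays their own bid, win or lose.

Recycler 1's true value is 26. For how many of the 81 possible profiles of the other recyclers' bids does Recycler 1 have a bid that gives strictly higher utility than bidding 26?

16

Others bid (4, 4, 4, 4): truth gives 0; bid 4 gives 22 > 0. Violating.
Others bid (4, 4, 4, 23): truth gives 0; bid 23 gives 3 > 0. Violating.
Others bid (4, 4, 23, 4): truth gives 0; bid 23 gives 3 > 0. Violating.
Others bid (4, 4, 23, 23): truth gives 0; bid 23 gives 3 > 0. Violating.
Others bid (4, 4, 4, 26): truth gives 0; no alternative beats it.
Others bid (4, 4, 23, 26): truth gives 0; no alternative beats it.
(Checking all 81 profiles: 16 have a profitable deviation, 65 do not.)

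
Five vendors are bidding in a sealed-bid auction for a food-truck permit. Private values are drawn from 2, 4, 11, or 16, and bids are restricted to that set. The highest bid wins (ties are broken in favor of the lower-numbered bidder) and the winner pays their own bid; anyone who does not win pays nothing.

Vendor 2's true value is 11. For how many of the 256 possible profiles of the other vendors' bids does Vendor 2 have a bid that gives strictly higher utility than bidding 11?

Others bid (2, 2, 2, 2): truth gives 0; bid 4 gives 7 > 0. Violating.
Others bid (2, 2, 2, 4): truth gives 0; bid 4 gives 7 > 0. Violating.
Others bid (2, 2, 4, 2): truth gives 0; bid 4 gives 7 > 0. Violating.
Others bid (2, 2, 4, 4): truth gives 0; bid 4 gives 7 > 0. Violating.
Others bid (2, 2, 2, 11): truth gives 0; no alternative beats it.
Others bid (2, 2, 2, 16): truth gives 0; no alternative beats it.
(Checking all 256 profiles: 8 have a profitable deviation, 248 do not.)

8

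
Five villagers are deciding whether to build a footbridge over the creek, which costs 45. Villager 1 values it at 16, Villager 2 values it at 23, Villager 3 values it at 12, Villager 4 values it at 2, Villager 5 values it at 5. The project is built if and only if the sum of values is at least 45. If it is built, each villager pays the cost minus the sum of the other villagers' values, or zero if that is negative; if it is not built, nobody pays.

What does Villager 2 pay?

10

Total value 58 ≥ cost 45, so the project is built.
The other villagers' values sum to 35.
Cost minus that sum is 45 - 35 = 10.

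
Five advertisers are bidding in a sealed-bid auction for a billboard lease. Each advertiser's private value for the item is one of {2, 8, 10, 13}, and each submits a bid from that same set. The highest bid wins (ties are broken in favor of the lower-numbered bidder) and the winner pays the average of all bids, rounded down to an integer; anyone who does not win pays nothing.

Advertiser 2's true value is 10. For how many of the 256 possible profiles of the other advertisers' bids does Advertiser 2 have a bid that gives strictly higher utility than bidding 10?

93

Others bid (2, 2, 2, 13): truth gives 0; bid 13 gives 4 > 0. Violating.
Others bid (2, 2, 8, 8): truth gives 4; bid 8 gives 5 > 4. Violating.
Others bid (2, 2, 8, 13): truth gives 0; bid 13 gives 3 > 0. Violating.
Others bid (2, 2, 10, 13): truth gives 0; bid 13 gives 2 > 0. Violating.
Others bid (2, 2, 2, 2): truth gives 7; no alternative beats it.
Others bid (2, 2, 2, 8): truth gives 6; no alternative beats it.
(Checking all 256 profiles: 93 have a profitable deviation, 163 do not.)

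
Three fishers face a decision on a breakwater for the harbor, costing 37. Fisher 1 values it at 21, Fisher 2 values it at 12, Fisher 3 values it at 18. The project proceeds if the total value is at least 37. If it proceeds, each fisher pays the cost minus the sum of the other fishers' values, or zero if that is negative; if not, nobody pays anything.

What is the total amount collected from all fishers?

11

Total value 51 ≥ cost 37, so it is built.
Fisher 1: others sum to 30; max(0, 37 - 30) = 7.
Fisher 2: others sum to 39; max(0, 37 - 39) = 0.
Fisher 3: others sum to 33; max(0, 37 - 33) = 4.
Total collected = 7 + 0 + 4 = 11.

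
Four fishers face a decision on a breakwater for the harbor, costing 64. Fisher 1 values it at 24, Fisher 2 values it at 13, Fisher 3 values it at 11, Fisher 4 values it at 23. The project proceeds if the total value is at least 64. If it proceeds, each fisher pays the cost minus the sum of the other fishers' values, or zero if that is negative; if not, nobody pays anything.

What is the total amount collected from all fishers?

43

Total value 71 ≥ cost 64, so it is built.
Fisher 1: others sum to 47; max(0, 64 - 47) = 17.
Fisher 2: others sum to 58; max(0, 64 - 58) = 6.
Fisher 3: others sum to 60; max(0, 64 - 60) = 4.
Fisher 4: others sum to 48; max(0, 64 - 48) = 16.
Total collected = 17 + 6 + 4 + 16 = 43.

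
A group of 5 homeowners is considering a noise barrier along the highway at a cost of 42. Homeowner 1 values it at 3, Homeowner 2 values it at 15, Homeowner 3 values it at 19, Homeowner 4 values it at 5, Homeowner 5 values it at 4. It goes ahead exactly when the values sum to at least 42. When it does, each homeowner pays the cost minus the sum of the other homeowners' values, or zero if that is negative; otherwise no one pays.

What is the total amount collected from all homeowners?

27

Total value 46 ≥ cost 42, so it is built.
Homeowner 1: others sum to 43; max(0, 42 - 43) = 0.
Homeowner 2: others sum to 31; max(0, 42 - 31) = 11.
Homeowner 3: others sum to 27; max(0, 42 - 27) = 15.
Homeowner 4: others sum to 41; max(0, 42 - 41) = 1.
Homeowner 5: others sum to 42; max(0, 42 - 42) = 0.
Total collected = 0 + 11 + 15 + 1 + 0 = 27.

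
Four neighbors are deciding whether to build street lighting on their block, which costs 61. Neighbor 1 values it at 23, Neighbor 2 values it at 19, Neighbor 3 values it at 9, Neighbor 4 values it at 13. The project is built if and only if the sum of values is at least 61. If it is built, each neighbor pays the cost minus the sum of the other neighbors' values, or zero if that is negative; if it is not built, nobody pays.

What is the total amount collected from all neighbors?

Total value 64 ≥ cost 61, so it is built.
Neighbor 1: others sum to 41; max(0, 61 - 41) = 20.
Neighbor 2: others sum to 45; max(0, 61 - 45) = 16.
Neighbor 3: others sum to 55; max(0, 61 - 55) = 6.
Neighbor 4: others sum to 51; max(0, 61 - 51) = 10.
Total collected = 20 + 16 + 6 + 10 = 52.

52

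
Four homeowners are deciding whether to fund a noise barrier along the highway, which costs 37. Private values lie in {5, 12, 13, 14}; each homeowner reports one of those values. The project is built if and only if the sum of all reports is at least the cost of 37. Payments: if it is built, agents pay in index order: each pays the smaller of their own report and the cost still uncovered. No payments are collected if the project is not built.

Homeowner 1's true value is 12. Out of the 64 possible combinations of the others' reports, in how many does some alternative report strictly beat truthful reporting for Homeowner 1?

Others report (5, 13, 14): truth gives 0; report 5 gives 7 > 0. Violating.
Others report (5, 14, 13): truth gives 0; report 5 gives 7 > 0. Violating.
Others report (5, 14, 14): truth gives 0; report 5 gives 7 > 0. Violating.
Others report (12, 12, 12): truth gives 0; report 5 gives 7 > 0. Violating.
Others report (5, 5, 5): truth gives 0; no alternative beats it.
Others report (5, 5, 12): truth gives 0; no alternative beats it.
(Checking all 64 profiles: 36 have a profitable deviation, 28 do not.)

36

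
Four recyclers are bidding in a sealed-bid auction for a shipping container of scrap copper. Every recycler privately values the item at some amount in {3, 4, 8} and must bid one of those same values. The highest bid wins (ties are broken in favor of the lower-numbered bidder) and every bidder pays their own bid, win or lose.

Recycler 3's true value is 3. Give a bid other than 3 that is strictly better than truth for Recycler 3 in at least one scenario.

Suppose Recycler 1 bids 3, Recycler 2 bids 3 and Recycler 4 bids 3.
Bid 3: loses but pays 3, utility -3.
Bid 4: wins, pays 4, utility 3 - 4 = -1.
So bidding 4 beats truth here (-1 > -3).

4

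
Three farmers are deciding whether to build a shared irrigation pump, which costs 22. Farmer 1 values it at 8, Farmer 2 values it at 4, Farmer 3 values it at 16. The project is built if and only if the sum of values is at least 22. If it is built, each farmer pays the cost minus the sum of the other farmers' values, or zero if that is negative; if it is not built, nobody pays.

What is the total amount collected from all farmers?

Total value 28 ≥ cost 22, so it is built.
Farmer 1: others sum to 20; max(0, 22 - 20) = 2.
Farmer 2: others sum to 24; max(0, 22 - 24) = 0.
Farmer 3: others sum to 12; max(0, 22 - 12) = 10.
Total collected = 2 + 0 + 10 = 12.

12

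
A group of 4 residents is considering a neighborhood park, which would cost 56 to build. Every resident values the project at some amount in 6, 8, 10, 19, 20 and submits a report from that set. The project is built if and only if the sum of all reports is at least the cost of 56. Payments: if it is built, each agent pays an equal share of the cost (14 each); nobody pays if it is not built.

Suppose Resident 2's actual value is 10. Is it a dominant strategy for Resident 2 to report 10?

No

Consider the case where Resident 1 reports 6, Resident 3 reports 20 and Resident 4 reports 20.
Truthful report 10: project built, pays 14, utility 10 - 14 = -4.
Report 6 instead: project not built, utility 0.
Since 0 > -4, reporting 6 is strictly better here, so truthful reporting is not dominant.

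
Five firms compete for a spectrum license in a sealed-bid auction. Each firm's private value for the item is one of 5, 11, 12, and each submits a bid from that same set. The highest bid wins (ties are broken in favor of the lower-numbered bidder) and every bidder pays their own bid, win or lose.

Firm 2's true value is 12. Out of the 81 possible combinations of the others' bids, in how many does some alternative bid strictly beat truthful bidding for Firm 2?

35

Others bid (5, 5, 5, 5): truth gives 0; bid 11 gives 1 > 0. Violating.
Others bid (5, 5, 5, 11): truth gives 0; bid 11 gives 1 > 0. Violating.
Others bid (5, 5, 11, 5): truth gives 0; bid 11 gives 1 > 0. Violating.
Others bid (5, 5, 11, 11): truth gives 0; bid 11 gives 1 > 0. Violating.
Others bid (5, 5, 5, 12): truth gives 0; no alternative beats it.
Others bid (5, 5, 11, 12): truth gives 0; no alternative beats it.
(Checking all 81 profiles: 35 have a profitable deviation, 46 do not.)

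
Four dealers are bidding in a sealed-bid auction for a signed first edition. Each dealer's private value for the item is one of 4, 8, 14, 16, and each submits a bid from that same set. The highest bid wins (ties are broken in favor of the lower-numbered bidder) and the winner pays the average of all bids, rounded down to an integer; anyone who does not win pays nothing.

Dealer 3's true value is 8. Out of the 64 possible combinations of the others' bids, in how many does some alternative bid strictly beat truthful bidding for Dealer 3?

Others bid (4, 8, 4): truth gives 0; bid 14 gives 1 > 0. Violating.
Others bid (8, 4, 4): truth gives 0; bid 14 gives 1 > 0. Violating.
Others bid (4, 4, 4): truth gives 3; no alternative beats it.
Others bid (4, 4, 8): truth gives 2; no alternative beats it.
(Checking all 64 profiles: 2 have a profitable deviation, 62 do not.)

2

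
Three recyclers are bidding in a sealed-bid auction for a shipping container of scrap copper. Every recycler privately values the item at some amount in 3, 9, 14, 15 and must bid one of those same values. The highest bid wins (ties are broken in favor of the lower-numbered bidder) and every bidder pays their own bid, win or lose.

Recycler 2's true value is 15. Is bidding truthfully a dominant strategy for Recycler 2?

Consider the case where Recycler 1 bids 3 and Recycler 3 bids 3.
Truthful bid 15: wins, pays 15, utility 15 - 15 = 0.
Bid 9 instead: wins, pays 9, utility 15 - 9 = 6.
Since 6 > 0, bidding 9 is strictly better here, so truthful bidding is not dominant.

No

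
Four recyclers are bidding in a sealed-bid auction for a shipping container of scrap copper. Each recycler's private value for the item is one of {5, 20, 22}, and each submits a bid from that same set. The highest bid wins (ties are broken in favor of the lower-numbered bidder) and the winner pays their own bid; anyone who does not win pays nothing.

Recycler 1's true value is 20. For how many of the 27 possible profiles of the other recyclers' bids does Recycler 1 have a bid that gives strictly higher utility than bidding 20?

Others bid (5, 5, 5): truth gives 0; bid 5 gives 15 > 0. Violating.
Others bid (5, 5, 20): truth gives 0; no alternative beats it.
Others bid (5, 5, 22): truth gives 0; no alternative beats it.
(Checking all 27 profiles: 1 has a profitable deviation, 26 do not.)

1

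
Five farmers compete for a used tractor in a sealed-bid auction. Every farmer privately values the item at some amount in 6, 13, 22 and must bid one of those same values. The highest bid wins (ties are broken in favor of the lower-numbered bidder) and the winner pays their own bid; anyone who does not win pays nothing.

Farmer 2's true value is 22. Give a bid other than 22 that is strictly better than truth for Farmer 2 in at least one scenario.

13

Suppose Farmer 1 bids 6, Farmer 3 bids 6, Farmer 4 bids 6 and Farmer 5 bids 6.
Bid 22: wins, pays 22, utility 22 - 22 = 0.
Bid 13: wins, pays 13, utility 22 - 13 = 9.
So bidding 13 beats truth here (9 > 0).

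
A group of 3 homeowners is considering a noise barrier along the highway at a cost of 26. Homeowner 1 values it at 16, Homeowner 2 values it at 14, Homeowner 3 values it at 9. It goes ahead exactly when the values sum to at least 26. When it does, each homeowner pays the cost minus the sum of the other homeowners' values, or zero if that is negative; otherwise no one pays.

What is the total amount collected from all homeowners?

4

Total value 39 ≥ cost 26, so it is built.
Homeowner 1: others sum to 23; max(0, 26 - 23) = 3.
Homeowner 2: others sum to 25; max(0, 26 - 25) = 1.
Homeowner 3: others sum to 30; max(0, 26 - 30) = 0.
Total collected = 3 + 1 + 0 = 4.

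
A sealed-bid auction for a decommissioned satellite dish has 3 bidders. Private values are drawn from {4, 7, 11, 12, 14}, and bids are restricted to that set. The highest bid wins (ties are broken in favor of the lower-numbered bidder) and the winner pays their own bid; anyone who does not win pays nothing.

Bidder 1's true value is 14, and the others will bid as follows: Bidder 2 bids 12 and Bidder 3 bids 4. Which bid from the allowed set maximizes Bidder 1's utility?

Bid 4: loses, pays 0, utility 0.
Bid 7: loses, pays 0, utility 0.
Bid 11: loses, pays 0, utility 0.
Bid 12: wins, pays 12, utility 14 - 12 = 2.
Bid 14: wins, pays 14, utility 14 - 14 = 0.
The best choice is 12 with utility 2.

12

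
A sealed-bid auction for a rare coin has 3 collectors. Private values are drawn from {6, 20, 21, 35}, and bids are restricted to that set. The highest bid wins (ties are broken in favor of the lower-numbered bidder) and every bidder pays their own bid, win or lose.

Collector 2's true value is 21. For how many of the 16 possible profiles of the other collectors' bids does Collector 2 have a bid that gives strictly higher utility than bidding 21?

Others bid (6, 6): truth gives 0; bid 20 gives 1 > 0. Violating.
Others bid (6, 20): truth gives 0; bid 20 gives 1 > 0. Violating.
Others bid (6, 35): truth gives -21; bid 6 gives -6 > -21. Violating.
Others bid (20, 35): truth gives -21; bid 6 gives -6 > -21. Violating.
Others bid (6, 21): truth gives 0; no alternative beats it.
Others bid (20, 6): truth gives 0; no alternative beats it.
(Checking all 16 profiles: 12 have a profitable deviation, 4 do not.)

12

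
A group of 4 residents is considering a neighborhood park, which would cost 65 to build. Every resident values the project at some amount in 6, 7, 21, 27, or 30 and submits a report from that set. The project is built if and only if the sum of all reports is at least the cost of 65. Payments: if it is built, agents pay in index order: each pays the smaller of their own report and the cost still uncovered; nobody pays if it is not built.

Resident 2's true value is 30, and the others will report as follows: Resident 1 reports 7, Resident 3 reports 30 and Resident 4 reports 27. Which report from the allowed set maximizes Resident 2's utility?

6

Report 6: project built, pays 6, utility 30 - 6 = 24.
Report 7: project built, pays 7, utility 30 - 7 = 23.
Report 21: project built, pays 21, utility 30 - 21 = 9.
Report 27: project built, pays 27, utility 30 - 27 = 3.
Report 30: project built, pays 30, utility 30 - 30 = 0.
The best choice is 6 with utility 24.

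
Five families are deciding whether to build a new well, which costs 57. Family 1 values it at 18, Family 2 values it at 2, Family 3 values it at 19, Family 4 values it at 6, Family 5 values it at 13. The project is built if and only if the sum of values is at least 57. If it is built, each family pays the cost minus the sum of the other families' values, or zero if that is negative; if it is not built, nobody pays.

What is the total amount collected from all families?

Total value 58 ≥ cost 57, so it is built.
Family 1: others sum to 40; max(0, 57 - 40) = 17.
Family 2: others sum to 56; max(0, 57 - 56) = 1.
Family 3: others sum to 39; max(0, 57 - 39) = 18.
Family 4: others sum to 52; max(0, 57 - 52) = 5.
Family 5: others sum to 45; max(0, 57 - 45) = 12.
Total collected = 17 + 1 + 18 + 5 + 12 = 53.

53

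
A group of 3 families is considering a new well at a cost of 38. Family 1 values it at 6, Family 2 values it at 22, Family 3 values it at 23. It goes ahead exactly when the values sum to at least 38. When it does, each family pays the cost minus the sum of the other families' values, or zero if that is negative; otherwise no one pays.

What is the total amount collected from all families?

Total value 51 ≥ cost 38, so it is built.
Family 1: others sum to 45; max(0, 38 - 45) = 0.
Family 2: others sum to 29; max(0, 38 - 29) = 9.
Family 3: others sum to 28; max(0, 38 - 28) = 10.
Total collected = 0 + 9 + 10 = 19.

19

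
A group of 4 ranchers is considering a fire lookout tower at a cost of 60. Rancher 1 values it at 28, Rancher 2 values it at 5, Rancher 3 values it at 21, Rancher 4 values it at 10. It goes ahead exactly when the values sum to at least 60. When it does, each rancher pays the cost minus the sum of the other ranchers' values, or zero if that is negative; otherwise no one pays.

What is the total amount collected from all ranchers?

48

Total value 64 ≥ cost 60, so it is built.
Rancher 1: others sum to 36; max(0, 60 - 36) = 24.
Rancher 2: others sum to 59; max(0, 60 - 59) = 1.
Rancher 3: others sum to 43; max(0, 60 - 43) = 17.
Rancher 4: others sum to 54; max(0, 60 - 54) = 6.
Total collected = 24 + 1 + 17 + 6 = 48.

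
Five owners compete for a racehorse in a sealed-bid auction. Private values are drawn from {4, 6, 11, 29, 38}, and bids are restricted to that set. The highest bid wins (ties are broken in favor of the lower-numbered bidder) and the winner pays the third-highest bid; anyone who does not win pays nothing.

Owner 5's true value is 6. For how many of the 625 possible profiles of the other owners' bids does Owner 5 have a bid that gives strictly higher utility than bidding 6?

Others bid (4, 4, 4, 6): truth gives 0; bid 11 gives 2 > 0. Violating.
Others bid (4, 4, 4, 11): truth gives 0; bid 29 gives 2 > 0. Violating.
Others bid (4, 4, 4, 29): truth gives 0; bid 38 gives 2 > 0. Violating.
Others bid (4, 4, 6, 4): truth gives 0; bid 11 gives 2 > 0. Violating.
Others bid (4, 4, 4, 4): truth gives 2; no alternative beats it.
Others bid (4, 4, 4, 38): truth gives 0; no alternative beats it.
(Checking all 625 profiles: 12 have a profitable deviation, 613 do not.)

12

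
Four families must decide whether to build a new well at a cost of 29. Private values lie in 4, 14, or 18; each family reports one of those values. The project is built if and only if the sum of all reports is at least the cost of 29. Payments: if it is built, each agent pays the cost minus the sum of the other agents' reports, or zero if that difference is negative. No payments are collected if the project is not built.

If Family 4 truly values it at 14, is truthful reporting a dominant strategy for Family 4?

Yes

Check each profile of the others' reports and compare truth against every alternative report.
Others report (4, 14, 14): truth gives 14, best alternative gives 14.
Others report (4, 14, 18): truth gives 14, best alternative gives 14.
Others report (4, 18, 14): truth gives 14, best alternative gives 14.
Others report (4, 18, 18): truth gives 14, best alternative gives 14.
Others report (14, 4, 14): truth gives 14, best alternative gives 14.
Others report (14, 4, 18): truth gives 14, best alternative gives 14.
(Remaining 21 profiles checked similarly; truth is weakly best in each.)
In every case the truthful report is at least as good as any alternative, so it is a dominant strategy.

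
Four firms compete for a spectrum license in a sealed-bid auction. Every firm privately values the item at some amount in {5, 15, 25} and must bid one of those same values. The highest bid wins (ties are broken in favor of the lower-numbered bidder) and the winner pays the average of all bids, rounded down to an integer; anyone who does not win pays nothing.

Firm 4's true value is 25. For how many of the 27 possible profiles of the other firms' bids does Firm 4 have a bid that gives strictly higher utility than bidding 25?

1

Others bid (5, 5, 5): truth gives 15; bid 15 gives 18 > 15. Violating.
Others bid (5, 5, 15): truth gives 13; no alternative beats it.
Others bid (5, 5, 25): truth gives 0; no alternative beats it.
(Checking all 27 profiles: 1 has a profitable deviation, 26 do not.)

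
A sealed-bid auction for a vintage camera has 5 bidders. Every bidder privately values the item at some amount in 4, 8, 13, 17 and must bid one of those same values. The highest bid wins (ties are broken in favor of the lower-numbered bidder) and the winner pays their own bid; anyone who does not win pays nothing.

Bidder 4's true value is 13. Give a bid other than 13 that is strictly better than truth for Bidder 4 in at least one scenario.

8

Suppose Bidder 1 bids 4, Bidder 2 bids 4, Bidder 3 bids 4 and Bidder 5 bids 4.
Bid 13: wins, pays 13, utility 13 - 13 = 0.
Bid 8: wins, pays 8, utility 13 - 8 = 5.
So bidding 8 beats truth here (5 > 0).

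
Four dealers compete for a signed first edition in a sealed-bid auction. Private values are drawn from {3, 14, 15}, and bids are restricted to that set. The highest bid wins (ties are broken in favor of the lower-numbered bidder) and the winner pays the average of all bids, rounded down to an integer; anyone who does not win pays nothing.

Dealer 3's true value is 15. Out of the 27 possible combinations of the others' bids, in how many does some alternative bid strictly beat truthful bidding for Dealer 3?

Others bid (3, 3, 3): truth gives 9; bid 14 gives 10 > 9. Violating.
Others bid (3, 3, 14): truth gives 7; no alternative beats it.
Others bid (3, 3, 15): truth gives 6; no alternative beats it.
(Checking all 27 profiles: 1 has a profitable deviation, 26 do not.)

1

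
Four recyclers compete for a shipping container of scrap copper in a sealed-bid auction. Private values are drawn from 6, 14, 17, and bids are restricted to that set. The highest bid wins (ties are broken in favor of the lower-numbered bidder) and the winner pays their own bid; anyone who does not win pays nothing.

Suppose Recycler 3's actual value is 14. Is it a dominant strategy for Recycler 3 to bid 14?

Check each profile of the others' bids and compare truth against every alternative bid.
Others bid (6, 6, 6): truth gives 0, best alternative gives 0.
Others bid (6, 6, 14): truth gives 0, best alternative gives 0.
Others bid (6, 6, 17): truth gives 0, best alternative gives 0.
Others bid (6, 14, 6): truth gives 0, best alternative gives 0.
Others bid (6, 14, 14): truth gives 0, best alternative gives 0.
Others bid (6, 14, 17): truth gives 0, best alternative gives 0.
(Remaining 21 profiles checked similarly; truth is weakly best in each.)
In every case the truthful bid is at least as good as any alternative, so it is a dominant strategy.

Yes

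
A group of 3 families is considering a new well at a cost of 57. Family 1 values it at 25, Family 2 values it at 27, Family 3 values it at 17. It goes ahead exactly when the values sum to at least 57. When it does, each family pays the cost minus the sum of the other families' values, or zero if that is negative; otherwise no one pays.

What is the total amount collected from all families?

33

Total value 69 ≥ cost 57, so it is built.
Family 1: others sum to 44; max(0, 57 - 44) = 13.
Family 2: others sum to 42; max(0, 57 - 42) = 15.
Family 3: others sum to 52; max(0, 57 - 52) = 5.
Total collected = 13 + 15 + 5 = 33.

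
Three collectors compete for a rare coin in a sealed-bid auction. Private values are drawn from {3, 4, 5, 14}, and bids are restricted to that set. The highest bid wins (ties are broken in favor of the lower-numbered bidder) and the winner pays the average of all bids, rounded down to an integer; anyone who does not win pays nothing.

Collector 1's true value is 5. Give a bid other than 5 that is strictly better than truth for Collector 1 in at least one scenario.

4

Suppose Collector 2 bids 3 and Collector 3 bids 4.
Bid 5: wins, pays 4, utility 5 - 4 = 1.
Bid 4: wins, pays 3, utility 5 - 3 = 2.
So bidding 4 beats truth here (2 > 1).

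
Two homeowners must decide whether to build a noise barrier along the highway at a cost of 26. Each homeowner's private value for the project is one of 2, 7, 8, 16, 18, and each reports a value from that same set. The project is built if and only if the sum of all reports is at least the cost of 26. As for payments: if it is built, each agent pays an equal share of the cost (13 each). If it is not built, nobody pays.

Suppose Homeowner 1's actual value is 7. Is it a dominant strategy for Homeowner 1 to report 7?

Check each profile of the others' reports and compare truth against every alternative report.
Others report (2): truth gives 0, best alternative gives 0.
Others report (7): truth gives 0, best alternative gives 0.
Others report (8): truth gives 0, best alternative gives 0.
Others report (16): truth gives 0, best alternative gives 0.
Others report (18): truth gives 0, best alternative gives 0.
In every case the truthful report is at least as good as any alternative, so it is a dominant strategy.

Yes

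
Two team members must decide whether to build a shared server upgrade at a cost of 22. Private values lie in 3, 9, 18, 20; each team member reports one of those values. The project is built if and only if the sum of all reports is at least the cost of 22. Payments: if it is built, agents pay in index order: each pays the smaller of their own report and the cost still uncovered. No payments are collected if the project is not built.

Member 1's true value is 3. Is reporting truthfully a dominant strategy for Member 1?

Check each profile of the others' reports and compare truth against every alternative report.
Others report (18): truth gives 0, best alternative gives -6.
Others report (20): truth gives 0, best alternative gives -6.
Others report (3): truth gives 0, best alternative gives 0.
Others report (9): truth gives 0, best alternative gives 0.
In every case the truthful report is at least as good as any alternative, so it is a dominant strategy.

Yes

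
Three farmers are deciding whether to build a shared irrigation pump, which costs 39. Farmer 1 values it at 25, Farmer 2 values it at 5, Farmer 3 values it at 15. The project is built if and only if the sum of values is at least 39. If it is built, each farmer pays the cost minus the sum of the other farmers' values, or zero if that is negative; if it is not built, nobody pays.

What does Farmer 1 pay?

19

Total value 45 ≥ cost 39, so the project is built.
The other farmers' values sum to 20.
Cost minus that sum is 39 - 20 = 19.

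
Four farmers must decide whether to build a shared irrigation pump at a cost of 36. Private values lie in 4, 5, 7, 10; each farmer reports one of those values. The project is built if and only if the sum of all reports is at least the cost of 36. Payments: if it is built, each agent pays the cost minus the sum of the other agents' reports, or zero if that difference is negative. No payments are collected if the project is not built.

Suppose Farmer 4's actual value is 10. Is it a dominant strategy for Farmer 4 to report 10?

Check each profile of the others' reports and compare truth against every alternative report.
Others report (7, 10, 10): truth gives 1, best alternative gives 0.
Others report (10, 7, 10): truth gives 1, best alternative gives 0.
Others report (10, 10, 7): truth gives 1, best alternative gives 0.
Others report (10, 10, 10): truth gives 4, best alternative gives 4.
Others report (4, 4, 4): truth gives 0, best alternative gives 0.
Others report (4, 4, 5): truth gives 0, best alternative gives 0.
(Remaining 58 profiles checked similarly; truth is weakly best in each.)
In every case the truthful report is at least as good as any alternative, so it is a dominant strategy.

Yes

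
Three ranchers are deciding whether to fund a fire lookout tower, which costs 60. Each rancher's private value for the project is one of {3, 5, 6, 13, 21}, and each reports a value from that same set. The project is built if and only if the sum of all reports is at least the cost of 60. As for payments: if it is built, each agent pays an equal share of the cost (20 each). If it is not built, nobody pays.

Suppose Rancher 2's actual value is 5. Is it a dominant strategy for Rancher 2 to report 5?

Yes

Check each profile of the others' reports and compare truth against every alternative report.
Others report (3, 3): truth gives 0, best alternative gives 0.
Others report (3, 5): truth gives 0, best alternative gives 0.
Others report (3, 6): truth gives 0, best alternative gives 0.
Others report (3, 13): truth gives 0, best alternative gives 0.
Others report (3, 21): truth gives 0, best alternative gives 0.
Others report (5, 3): truth gives 0, best alternative gives 0.
(Remaining 19 profiles checked similarly; truth is weakly best in each.)
In every case the truthful report is at least as good as any alternative, so it is a dominant strategy.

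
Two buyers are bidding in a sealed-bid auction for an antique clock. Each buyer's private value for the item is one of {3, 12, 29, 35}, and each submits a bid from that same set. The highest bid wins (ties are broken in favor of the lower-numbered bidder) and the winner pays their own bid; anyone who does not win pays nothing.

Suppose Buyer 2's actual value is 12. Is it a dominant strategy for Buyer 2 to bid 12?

Yes

Check each profile of the others' bids and compare truth against every alternative bid.
Others bid (3): truth gives 0, best alternative gives 0.
Others bid (12): truth gives 0, best alternative gives 0.
Others bid (29): truth gives 0, best alternative gives 0.
Others bid (35): truth gives 0, best alternative gives 0.
In every case the truthful bid is at least as good as any alternative, so it is a dominant strategy.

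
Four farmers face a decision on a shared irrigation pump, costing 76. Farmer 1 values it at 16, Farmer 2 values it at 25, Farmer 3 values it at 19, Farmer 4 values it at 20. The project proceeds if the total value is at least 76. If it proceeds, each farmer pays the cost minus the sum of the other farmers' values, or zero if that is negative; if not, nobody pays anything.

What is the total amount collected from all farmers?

Total value 80 ≥ cost 76, so it is built.
Farmer 1: others sum to 64; max(0, 76 - 64) = 12.
Farmer 2: others sum to 55; max(0, 76 - 55) = 21.
Farmer 3: others sum to 61; max(0, 76 - 61) = 15.
Farmer 4: others sum to 60; max(0, 76 - 60) = 16.
Total collected = 12 + 21 + 15 + 16 = 64.

64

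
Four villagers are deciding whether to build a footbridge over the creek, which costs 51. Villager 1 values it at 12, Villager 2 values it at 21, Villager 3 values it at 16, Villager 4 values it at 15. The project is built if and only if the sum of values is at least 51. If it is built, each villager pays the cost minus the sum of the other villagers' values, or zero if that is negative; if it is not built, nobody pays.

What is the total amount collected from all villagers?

Total value 64 ≥ cost 51, so it is built.
Villager 1: others sum to 52; max(0, 51 - 52) = 0.
Villager 2: others sum to 43; max(0, 51 - 43) = 8.
Villager 3: others sum to 48; max(0, 51 - 48) = 3.
Villager 4: others sum to 49; max(0, 51 - 49) = 2.
Total collected = 0 + 8 + 3 + 2 = 13.

13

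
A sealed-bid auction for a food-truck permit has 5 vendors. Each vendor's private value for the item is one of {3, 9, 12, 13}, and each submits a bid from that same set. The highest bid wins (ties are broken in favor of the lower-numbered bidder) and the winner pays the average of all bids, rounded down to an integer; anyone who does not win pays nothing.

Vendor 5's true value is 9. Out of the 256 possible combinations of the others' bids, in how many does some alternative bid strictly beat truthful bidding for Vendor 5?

Others bid (3, 3, 3, 9): truth gives 0; bid 12 gives 3 > 0. Violating.
Others bid (3, 3, 3, 12): truth gives 0; bid 13 gives 3 > 0. Violating.
Others bid (3, 3, 9, 3): truth gives 0; bid 12 gives 3 > 0. Violating.
Others bid (3, 3, 9, 9): truth gives 0; bid 12 gives 2 > 0. Violating.
Others bid (3, 3, 3, 3): truth gives 5; no alternative beats it.
Others bid (3, 3, 3, 13): truth gives 0; no alternative beats it.
(Checking all 256 profiles: 36 have a profitable deviation, 220 do not.)

36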